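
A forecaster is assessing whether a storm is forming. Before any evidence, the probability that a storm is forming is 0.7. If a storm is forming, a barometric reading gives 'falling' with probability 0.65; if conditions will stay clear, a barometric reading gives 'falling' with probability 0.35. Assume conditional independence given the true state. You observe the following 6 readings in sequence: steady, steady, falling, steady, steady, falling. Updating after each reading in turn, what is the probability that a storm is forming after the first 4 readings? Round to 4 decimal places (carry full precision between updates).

0.4035

Apply Bayes' rule sequentially, carrying P(storm) forward.
After 'steady': P(storm) = 0.35·0.7000 / (0.35·0.7000 + 0.65·0.3000) ≈ 0.5568
After 'steady': P(storm) = 0.35·0.5568 / (0.35·0.5568 + 0.65·0.4432) ≈ 0.4035
After 'falling': P(storm) = 0.65·0.4035 / (0.65·0.4035 + 0.35·0.5965) ≈ 0.5568
After 'steady': P(storm) = 0.35·0.5568 / (0.35·0.5568 + 0.65·0.4432) ≈ 0.4035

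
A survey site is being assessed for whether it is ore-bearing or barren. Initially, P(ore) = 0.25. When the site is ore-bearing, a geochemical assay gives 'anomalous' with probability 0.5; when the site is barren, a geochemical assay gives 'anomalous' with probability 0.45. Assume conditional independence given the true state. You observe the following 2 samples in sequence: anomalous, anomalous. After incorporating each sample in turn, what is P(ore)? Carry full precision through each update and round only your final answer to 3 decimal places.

0.292

After 'anomalous': P(ore) = 0.5·0.2500 / (0.5·0.2500 + 0.45·0.7500) ≈ 0.2703
After 'anomalous': P(ore) = 0.5·0.2703 / (0.5·0.2703 + 0.45·0.7297) ≈ 0.2915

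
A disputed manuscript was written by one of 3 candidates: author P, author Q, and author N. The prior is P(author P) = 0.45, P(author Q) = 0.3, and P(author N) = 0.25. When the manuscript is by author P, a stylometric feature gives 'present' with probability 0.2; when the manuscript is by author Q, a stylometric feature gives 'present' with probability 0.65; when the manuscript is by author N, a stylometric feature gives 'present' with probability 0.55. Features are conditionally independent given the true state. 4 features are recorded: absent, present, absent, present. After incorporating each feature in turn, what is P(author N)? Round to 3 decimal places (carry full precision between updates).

Apply Bayes' rule sequentially, carrying P(author N) forward.
After 'absent': normaliser = 0.8·0.4500 + 0.35·0.3000 + 0.45·0.2500; P(author P) ≈ 0.6234, P(author Q) ≈ 0.1818, P(author N) ≈ 0.1948
After 'present': normaliser = 0.2·0.6234 + 0.65·0.1818 + 0.55·0.1948; P(author P) ≈ 0.3562, P(author Q) ≈ 0.3377, P(author N) ≈ 0.3061
After 'absent': normaliser = 0.8·0.3562 + 0.35·0.3377 + 0.45·0.3061; P(author P) ≈ 0.5268, P(author Q) ≈ 0.2185, P(author N) ≈ 0.2547
After 'present': normaliser = 0.2·0.5268 + 0.65·0.2185 + 0.55·0.2547; P(author P) ≈ 0.2719, P(author Q) ≈ 0.3665, P(author N) ≈ 0.3615

0.362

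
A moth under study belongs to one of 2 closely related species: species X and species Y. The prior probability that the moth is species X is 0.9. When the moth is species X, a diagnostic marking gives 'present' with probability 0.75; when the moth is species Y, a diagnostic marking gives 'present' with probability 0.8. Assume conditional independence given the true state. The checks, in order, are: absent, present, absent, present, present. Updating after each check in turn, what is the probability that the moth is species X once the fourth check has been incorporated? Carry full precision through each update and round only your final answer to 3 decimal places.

Each posterior becomes the prior for the next update.
After 'absent': P(species X) = 0.25·0.9000 / (0.25·0.9000 + 0.2·0.1000) ≈ 0.9184
After 'present': P(species X) = 0.75·0.9184 / (0.75·0.9184 + 0.8·0.0816) ≈ 0.9134
After 'absent': P(species X) = 0.25·0.9134 / (0.25·0.9134 + 0.2·0.0866) ≈ 0.9295
After 'present': P(species X) = 0.75·0.9295 / (0.75·0.9295 + 0.8·0.0705) ≈ 0.9251

0.925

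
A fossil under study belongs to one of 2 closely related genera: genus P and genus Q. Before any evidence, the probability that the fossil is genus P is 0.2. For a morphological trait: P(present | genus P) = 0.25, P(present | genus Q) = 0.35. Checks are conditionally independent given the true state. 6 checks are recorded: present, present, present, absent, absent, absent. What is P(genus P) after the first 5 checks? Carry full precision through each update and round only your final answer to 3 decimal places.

Each posterior becomes the prior for the next update.
After 'present': P(genus P) = 0.25·0.2000 / (0.25·0.2000 + 0.35·0.8000) ≈ 0.1515
After 'present': P(genus P) = 0.25·0.1515 / (0.25·0.1515 + 0.35·0.8485) ≈ 0.1131
After 'present': P(genus P) = 0.25·0.1131 / (0.25·0.1131 + 0.35·0.8869) ≈ 0.0835
After 'absent': P(genus P) = 0.75·0.0835 / (0.75·0.0835 + 0.65·0.9165) ≈ 0.0951
After 'absent': P(genus P) = 0.75·0.0951 / (0.75·0.0951 + 0.65·0.9049) ≈ 0.1082

0.108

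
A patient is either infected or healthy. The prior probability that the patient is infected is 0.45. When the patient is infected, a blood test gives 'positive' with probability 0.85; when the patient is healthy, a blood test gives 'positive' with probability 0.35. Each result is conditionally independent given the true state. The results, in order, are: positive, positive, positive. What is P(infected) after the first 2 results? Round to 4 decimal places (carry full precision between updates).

Each posterior becomes the prior for the next update.
After 'positive': P(infected) = 0.85·0.4500 / (0.85·0.4500 + 0.35·0.5500) ≈ 0.6652
After 'positive': P(infected) = 0.85·0.6652 / (0.85·0.6652 + 0.35·0.3348) ≈ 0.8283

0.8283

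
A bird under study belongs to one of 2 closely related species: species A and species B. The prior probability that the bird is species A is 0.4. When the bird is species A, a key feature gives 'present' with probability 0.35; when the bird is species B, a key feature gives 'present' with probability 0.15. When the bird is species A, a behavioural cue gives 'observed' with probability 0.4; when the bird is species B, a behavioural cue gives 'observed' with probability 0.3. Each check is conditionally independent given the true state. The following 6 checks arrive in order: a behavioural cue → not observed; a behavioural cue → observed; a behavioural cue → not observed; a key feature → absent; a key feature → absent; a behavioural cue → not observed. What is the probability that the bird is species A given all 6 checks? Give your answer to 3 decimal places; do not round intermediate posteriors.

0.247

After a behavioural cue='not observed': P(species A) = 0.6·0.4000 / (0.6·0.4000 + 0.7·0.6000) ≈ 0.3636
After a behavioural cue='observed': P(species A) = 0.4·0.3636 / (0.4·0.3636 + 0.3·0.6364) ≈ 0.4324
After a behavioural cue='not observed': P(species A) = 0.6·0.4324 / (0.6·0.4324 + 0.7·0.5676) ≈ 0.3951
After a key feature='absent': P(species A) = 0.65·0.3951 / (0.65·0.3951 + 0.85·0.6049) ≈ 0.3331
After a key feature='absent': P(species A) = 0.65·0.3331 / (0.65·0.3331 + 0.85·0.6669) ≈ 0.2764
After a behavioural cue='not observed': P(species A) = 0.6·0.2764 / (0.6·0.2764 + 0.7·0.7236) ≈ 0.2466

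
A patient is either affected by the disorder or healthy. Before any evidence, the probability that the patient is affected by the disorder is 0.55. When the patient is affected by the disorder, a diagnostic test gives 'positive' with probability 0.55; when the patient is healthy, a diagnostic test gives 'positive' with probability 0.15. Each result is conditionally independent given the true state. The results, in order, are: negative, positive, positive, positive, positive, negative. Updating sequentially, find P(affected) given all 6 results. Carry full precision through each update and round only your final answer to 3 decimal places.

After 'negative': P(affected) = 0.45·0.5500 / (0.45·0.5500 + 0.85·0.4500) ≈ 0.3929
After 'positive': P(affected) = 0.55·0.3929 / (0.55·0.3929 + 0.15·0.6071) ≈ 0.7035
After 'positive': P(affected) = 0.55·0.7035 / (0.55·0.7035 + 0.15·0.2965) ≈ 0.8969
After 'positive': P(affected) = 0.55·0.8969 / (0.55·0.8969 + 0.15·0.1031) ≈ 0.9696
After 'positive': P(affected) = 0.55·0.9696 / (0.55·0.9696 + 0.15·0.0304) ≈ 0.9915
After 'negative': P(affected) = 0.45·0.9915 / (0.45·0.9915 + 0.85·0.0085) ≈ 0.9841

0.984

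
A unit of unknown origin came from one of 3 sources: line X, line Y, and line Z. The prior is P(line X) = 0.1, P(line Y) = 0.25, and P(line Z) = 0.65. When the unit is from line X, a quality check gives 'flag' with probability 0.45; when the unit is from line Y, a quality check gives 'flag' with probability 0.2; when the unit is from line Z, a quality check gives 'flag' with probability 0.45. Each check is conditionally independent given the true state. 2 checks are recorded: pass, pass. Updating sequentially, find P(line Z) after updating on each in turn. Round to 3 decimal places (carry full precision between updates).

0.508

Apply Bayes' rule sequentially, carrying P(line Z) forward.
After 'pass': normaliser = 0.55·0.1000 + 0.8·0.2500 + 0.55·0.6500; P(line X) ≈ 0.0898, P(line Y) ≈ 0.3265, P(line Z) ≈ 0.5837
After 'pass': normaliser = 0.55·0.0898 + 0.8·0.3265 + 0.55·0.5837; P(line X) ≈ 0.0782, P(line Y) ≈ 0.4136, P(line Z) ≈ 0.5082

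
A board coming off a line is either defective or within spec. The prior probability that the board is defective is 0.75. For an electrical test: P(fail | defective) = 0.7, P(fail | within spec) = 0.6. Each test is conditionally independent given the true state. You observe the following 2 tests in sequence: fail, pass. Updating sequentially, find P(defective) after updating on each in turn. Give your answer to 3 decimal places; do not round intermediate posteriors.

0.724

Apply Bayes' rule sequentially, carrying P(defective) forward.
After 'fail': P(defective) = 0.7·0.7500 / (0.7·0.7500 + 0.6·0.2500) ≈ 0.7778
After 'pass': P(defective) = 0.3·0.7778 / (0.3·0.7778 + 0.4·0.2222) ≈ 0.7241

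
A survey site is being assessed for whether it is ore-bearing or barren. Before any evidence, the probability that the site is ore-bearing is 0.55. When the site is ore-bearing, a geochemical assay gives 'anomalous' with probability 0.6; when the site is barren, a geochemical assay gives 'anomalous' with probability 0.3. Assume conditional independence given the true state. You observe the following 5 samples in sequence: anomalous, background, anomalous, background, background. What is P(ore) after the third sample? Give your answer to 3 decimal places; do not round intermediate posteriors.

0.736

After 'anomalous': P(ore) = 0.6·0.5500 / (0.6·0.5500 + 0.3·0.4500) ≈ 0.7097
After 'background': P(ore) = 0.4·0.7097 / (0.4·0.7097 + 0.7·0.2903) ≈ 0.5828
After 'anomalous': P(ore) = 0.6·0.5828 / (0.6·0.5828 + 0.3·0.4172) ≈ 0.7364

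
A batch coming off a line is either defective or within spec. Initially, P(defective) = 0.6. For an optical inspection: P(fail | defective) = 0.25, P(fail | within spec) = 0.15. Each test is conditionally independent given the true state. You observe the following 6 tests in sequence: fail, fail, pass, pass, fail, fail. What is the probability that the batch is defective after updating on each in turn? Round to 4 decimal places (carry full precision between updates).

After 'fail': P(defective) = 0.25·0.6000 / (0.25·0.6000 + 0.15·0.4000) ≈ 0.7143
After 'fail': P(defective) = 0.25·0.7143 / (0.25·0.7143 + 0.15·0.2857) ≈ 0.8065
After 'pass': P(defective) = 0.75·0.8065 / (0.75·0.8065 + 0.85·0.1935) ≈ 0.7862
After 'pass': P(defective) = 0.75·0.7862 / (0.75·0.7862 + 0.85·0.2138) ≈ 0.7644
After 'fail': P(defective) = 0.25·0.7644 / (0.25·0.7644 + 0.15·0.2356) ≈ 0.8439
After 'fail': P(defective) = 0.25·0.8439 / (0.25·0.8439 + 0.15·0.1561) ≈ 0.9001

0.9001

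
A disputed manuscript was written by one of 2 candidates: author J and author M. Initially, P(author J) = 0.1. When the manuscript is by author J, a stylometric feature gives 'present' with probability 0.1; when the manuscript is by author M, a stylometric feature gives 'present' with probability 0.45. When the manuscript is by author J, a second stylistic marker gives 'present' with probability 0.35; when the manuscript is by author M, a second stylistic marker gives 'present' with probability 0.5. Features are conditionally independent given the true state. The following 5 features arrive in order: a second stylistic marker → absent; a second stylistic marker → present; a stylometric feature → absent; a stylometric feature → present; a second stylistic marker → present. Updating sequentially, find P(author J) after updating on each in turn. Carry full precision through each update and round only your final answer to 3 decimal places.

0.025

Each posterior becomes the prior for the next update.
After a second stylistic marker='absent': P(author J) = 0.65·0.1000 / (0.65·0.1000 + 0.5·0.9000) ≈ 0.1262
After a second stylistic marker='present': P(author J) = 0.35·0.1262 / (0.35·0.1262 + 0.5·0.8738) ≈ 0.0918
After a stylometric feature='absent': P(author J) = 0.9·0.0918 / (0.9·0.0918 + 0.55·0.9082) ≈ 0.1420
After a stylometric feature='present': P(author J) = 0.1·0.1420 / (0.1·0.1420 + 0.45·0.8580) ≈ 0.0355
After a second stylistic marker='present': P(author J) = 0.35·0.0355 / (0.35·0.0355 + 0.5·0.9645) ≈ 0.0251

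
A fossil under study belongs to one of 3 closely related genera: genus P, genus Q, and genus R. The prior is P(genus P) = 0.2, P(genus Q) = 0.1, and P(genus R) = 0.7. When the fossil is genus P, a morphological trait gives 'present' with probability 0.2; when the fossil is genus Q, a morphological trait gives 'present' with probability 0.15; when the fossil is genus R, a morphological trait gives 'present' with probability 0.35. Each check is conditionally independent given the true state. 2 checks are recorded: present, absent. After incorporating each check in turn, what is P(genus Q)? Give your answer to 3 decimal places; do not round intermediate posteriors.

0.063

After 'present': normaliser = 0.2·0.2000 + 0.15·0.1000 + 0.35·0.7000; P(genus P) ≈ 0.1333, P(genus Q) ≈ 0.0500, P(genus R) ≈ 0.8167
After 'absent': normaliser = 0.8·0.1333 + 0.85·0.0500 + 0.65·0.8167; P(genus P) ≈ 0.1569, P(genus Q) ≈ 0.0625, P(genus R) ≈ 0.7806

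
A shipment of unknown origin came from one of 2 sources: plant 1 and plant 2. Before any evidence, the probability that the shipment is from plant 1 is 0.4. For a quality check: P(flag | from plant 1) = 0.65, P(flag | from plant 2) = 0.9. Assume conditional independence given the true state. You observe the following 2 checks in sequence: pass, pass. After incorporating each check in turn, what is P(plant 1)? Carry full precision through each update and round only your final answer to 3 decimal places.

Each posterior becomes the prior for the next update.
After 'pass': P(plant 1) = 0.35·0.4000 / (0.35·0.4000 + 0.1·0.6000) ≈ 0.7000
After 'pass': P(plant 1) = 0.35·0.7000 / (0.35·0.7000 + 0.1·0.3000) ≈ 0.8909

0.891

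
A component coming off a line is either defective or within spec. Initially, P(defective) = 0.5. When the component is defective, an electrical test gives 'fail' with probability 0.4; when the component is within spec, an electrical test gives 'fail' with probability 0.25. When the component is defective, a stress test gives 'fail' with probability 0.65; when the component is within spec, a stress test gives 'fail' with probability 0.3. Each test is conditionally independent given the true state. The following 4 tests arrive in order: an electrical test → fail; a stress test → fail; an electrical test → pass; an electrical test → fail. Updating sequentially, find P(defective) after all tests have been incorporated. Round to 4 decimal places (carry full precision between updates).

After an electrical test='fail': P(defective) = 0.4·0.5000 / (0.4·0.5000 + 0.25·0.5000) ≈ 0.6154
After a stress test='fail': P(defective) = 0.65·0.6154 / (0.65·0.6154 + 0.3·0.3846) ≈ 0.7761
After an electrical test='pass': P(defective) = 0.6·0.7761 / (0.6·0.7761 + 0.75·0.2239) ≈ 0.7350
After an electrical test='fail': P(defective) = 0.4·0.7350 / (0.4·0.7350 + 0.25·0.2650) ≈ 0.8161

0.8161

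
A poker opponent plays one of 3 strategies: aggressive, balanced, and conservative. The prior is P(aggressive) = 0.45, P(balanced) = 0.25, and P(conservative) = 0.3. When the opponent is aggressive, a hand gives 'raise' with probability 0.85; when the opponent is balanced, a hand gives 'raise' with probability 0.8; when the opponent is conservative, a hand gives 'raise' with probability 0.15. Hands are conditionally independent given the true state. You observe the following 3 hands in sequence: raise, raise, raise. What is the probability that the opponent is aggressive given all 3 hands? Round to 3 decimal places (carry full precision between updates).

Each posterior becomes the prior for the next update.
After 'raise': normaliser = 0.85·0.4500 + 0.8·0.2500 + 0.15·0.3000; P(aggressive) ≈ 0.6096, P(balanced) ≈ 0.3187, P(conservative) ≈ 0.0717
After 'raise': normaliser = 0.85·0.6096 + 0.8·0.3187 + 0.15·0.0717; P(aggressive) ≈ 0.6610, P(balanced) ≈ 0.3253, P(conservative) ≈ 0.0137
After 'raise': normaliser = 0.85·0.6610 + 0.8·0.3253 + 0.15·0.0137; P(aggressive) ≈ 0.6817, P(balanced) ≈ 0.3158, P(conservative) ≈ 0.0025

0.682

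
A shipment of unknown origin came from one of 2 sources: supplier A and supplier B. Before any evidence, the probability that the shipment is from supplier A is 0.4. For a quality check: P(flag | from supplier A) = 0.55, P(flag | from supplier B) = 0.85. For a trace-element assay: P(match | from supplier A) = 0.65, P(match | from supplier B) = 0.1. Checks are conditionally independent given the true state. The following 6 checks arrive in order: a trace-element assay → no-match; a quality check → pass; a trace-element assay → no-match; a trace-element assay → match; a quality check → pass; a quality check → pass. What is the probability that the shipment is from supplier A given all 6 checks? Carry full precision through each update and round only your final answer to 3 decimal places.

After a trace-element assay='no-match': P(supplier A) = 0.35·0.4000 / (0.35·0.4000 + 0.9·0.6000) ≈ 0.2059
After a quality check='pass': P(supplier A) = 0.45·0.2059 / (0.45·0.2059 + 0.15·0.7941) ≈ 0.4375
After a trace-element assay='no-match': P(supplier A) = 0.35·0.4375 / (0.35·0.4375 + 0.9·0.5625) ≈ 0.2322
After a trace-element assay='match': P(supplier A) = 0.65·0.2322 / (0.65·0.2322 + 0.1·0.7678) ≈ 0.6629
After a quality check='pass': P(supplier A) = 0.45·0.6629 / (0.45·0.6629 + 0.15·0.3371) ≈ 0.8550
After a quality check='pass': P(supplier A) = 0.45·0.8550 / (0.45·0.8550 + 0.15·0.1450) ≈ 0.9465

0.947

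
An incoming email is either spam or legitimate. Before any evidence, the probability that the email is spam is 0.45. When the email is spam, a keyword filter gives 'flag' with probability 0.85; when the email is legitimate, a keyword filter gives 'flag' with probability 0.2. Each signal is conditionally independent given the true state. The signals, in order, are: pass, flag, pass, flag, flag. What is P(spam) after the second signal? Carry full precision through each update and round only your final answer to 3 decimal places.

After 'pass': P(spam) = 0.15·0.4500 / (0.15·0.4500 + 0.8·0.5500) ≈ 0.1330
After 'flag': P(spam) = 0.85·0.1330 / (0.85·0.1330 + 0.2·0.8670) ≈ 0.3947

0.395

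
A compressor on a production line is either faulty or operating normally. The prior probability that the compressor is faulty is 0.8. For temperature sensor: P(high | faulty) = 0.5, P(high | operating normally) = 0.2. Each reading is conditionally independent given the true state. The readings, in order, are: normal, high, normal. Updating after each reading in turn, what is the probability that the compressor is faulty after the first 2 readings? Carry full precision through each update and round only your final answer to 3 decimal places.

Apply Bayes' rule sequentially, carrying P(faulty) forward.
After 'normal': P(faulty) = 0.5·0.8000 / (0.5·0.8000 + 0.8·0.2000) ≈ 0.7143
After 'high': P(faulty) = 0.5·0.7143 / (0.5·0.7143 + 0.2·0.2857) ≈ 0.8621

0.862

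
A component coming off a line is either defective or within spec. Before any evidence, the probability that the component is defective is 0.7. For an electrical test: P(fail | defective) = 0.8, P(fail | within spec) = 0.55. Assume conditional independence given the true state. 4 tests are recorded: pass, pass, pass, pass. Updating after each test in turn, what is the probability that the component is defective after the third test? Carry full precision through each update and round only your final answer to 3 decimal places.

Each posterior becomes the prior for the next update.
After 'pass': P(defective) = 0.2·0.7000 / (0.2·0.7000 + 0.45·0.3000) ≈ 0.5091
After 'pass': P(defective) = 0.2·0.5091 / (0.2·0.5091 + 0.45·0.4909) ≈ 0.3155
After 'pass': P(defective) = 0.2·0.3155 / (0.2·0.3155 + 0.45·0.6845) ≈ 0.1700

0.170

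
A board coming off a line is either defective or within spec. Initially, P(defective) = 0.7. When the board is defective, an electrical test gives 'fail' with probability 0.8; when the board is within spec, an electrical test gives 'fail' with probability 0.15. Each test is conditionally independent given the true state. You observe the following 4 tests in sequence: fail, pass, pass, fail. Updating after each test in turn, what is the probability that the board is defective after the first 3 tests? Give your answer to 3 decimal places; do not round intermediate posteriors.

Each posterior becomes the prior for the next update.
After 'fail': P(defective) = 0.8·0.7000 / (0.8·0.7000 + 0.15·0.3000) ≈ 0.9256
After 'pass': P(defective) = 0.2·0.9256 / (0.2·0.9256 + 0.85·0.0744) ≈ 0.7454
After 'pass': P(defective) = 0.2·0.7454 / (0.2·0.7454 + 0.85·0.2546) ≈ 0.4079

0.408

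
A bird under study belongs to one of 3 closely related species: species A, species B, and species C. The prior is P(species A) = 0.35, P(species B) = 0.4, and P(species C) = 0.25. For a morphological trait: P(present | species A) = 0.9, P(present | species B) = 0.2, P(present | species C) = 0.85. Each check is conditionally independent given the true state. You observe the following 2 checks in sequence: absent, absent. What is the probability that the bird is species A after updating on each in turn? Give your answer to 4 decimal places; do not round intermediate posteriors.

0.0132

After 'absent': normaliser = 0.1·0.3500 + 0.8·0.4000 + 0.15·0.2500; P(species A) ≈ 0.0892, P(species B) ≈ 0.8153, P(species C) ≈ 0.0955
After 'absent': normaliser = 0.1·0.0892 + 0.8·0.8153 + 0.15·0.0955; P(species A) ≈ 0.0132, P(species B) ≈ 0.9656, P(species C) ≈ 0.0212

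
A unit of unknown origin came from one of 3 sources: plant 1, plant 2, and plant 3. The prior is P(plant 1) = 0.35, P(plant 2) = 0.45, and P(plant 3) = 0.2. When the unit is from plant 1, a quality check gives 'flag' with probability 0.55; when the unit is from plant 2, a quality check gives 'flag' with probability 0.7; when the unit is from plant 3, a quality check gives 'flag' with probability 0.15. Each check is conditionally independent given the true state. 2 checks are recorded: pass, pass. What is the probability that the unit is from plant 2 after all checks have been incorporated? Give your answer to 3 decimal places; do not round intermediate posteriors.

After 'pass': normaliser = 0.45·0.3500 + 0.3·0.4500 + 0.85·0.2000; P(plant 1) ≈ 0.3405, P(plant 2) ≈ 0.2919, P(plant 3) ≈ 0.3676
After 'pass': normaliser = 0.45·0.3405 + 0.3·0.2919 + 0.85·0.3676; P(plant 1) ≈ 0.2770, P(plant 2) ≈ 0.1583, P(plant 3) ≈ 0.5647

0.158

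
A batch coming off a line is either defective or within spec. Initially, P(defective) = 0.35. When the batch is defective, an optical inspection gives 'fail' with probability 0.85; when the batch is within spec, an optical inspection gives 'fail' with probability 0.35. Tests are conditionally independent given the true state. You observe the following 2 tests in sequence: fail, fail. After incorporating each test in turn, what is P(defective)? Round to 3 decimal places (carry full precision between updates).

0.761

Each posterior becomes the prior for the next update.
After 'fail': P(defective) = 0.85·0.3500 / (0.85·0.3500 + 0.35·0.6500) ≈ 0.5667
After 'fail': P(defective) = 0.85·0.5667 / (0.85·0.5667 + 0.35·0.4333) ≈ 0.7605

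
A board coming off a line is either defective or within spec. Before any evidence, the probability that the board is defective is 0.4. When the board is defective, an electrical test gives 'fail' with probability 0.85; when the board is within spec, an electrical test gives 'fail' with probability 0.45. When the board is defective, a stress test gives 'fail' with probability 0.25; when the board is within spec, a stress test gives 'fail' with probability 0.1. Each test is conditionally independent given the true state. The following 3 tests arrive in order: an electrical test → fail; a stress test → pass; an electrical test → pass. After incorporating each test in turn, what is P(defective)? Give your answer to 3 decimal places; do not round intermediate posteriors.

0.223

After an electrical test='fail': P(defective) = 0.85·0.4000 / (0.85·0.4000 + 0.45·0.6000) ≈ 0.5574
After a stress test='pass': P(defective) = 0.75·0.5574 / (0.75·0.5574 + 0.9·0.4426) ≈ 0.5120
After an electrical test='pass': P(defective) = 0.15·0.5120 / (0.15·0.5120 + 0.55·0.4880) ≈ 0.2225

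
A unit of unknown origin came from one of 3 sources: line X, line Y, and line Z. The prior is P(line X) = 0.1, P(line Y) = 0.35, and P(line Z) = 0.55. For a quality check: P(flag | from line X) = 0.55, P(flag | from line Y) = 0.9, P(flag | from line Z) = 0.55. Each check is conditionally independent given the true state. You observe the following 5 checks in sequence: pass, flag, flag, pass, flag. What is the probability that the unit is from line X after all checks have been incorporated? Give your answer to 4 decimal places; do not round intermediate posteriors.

0.1378

Apply Bayes' rule sequentially, carrying P(line X) forward.
After 'pass': normaliser = 0.45·0.1000 + 0.1·0.3500 + 0.45·0.5500; P(line X) ≈ 0.1374, P(line Y) ≈ 0.1069, P(line Z) ≈ 0.7557
After 'flag': normaliser = 0.55·0.1374 + 0.9·0.1069 + 0.55·0.7557; P(line X) ≈ 0.1287, P(line Y) ≈ 0.1637, P(line Z) ≈ 0.7076
After 'flag': normaliser = 0.55·0.1287 + 0.9·0.1637 + 0.55·0.7076; P(line X) ≈ 0.1165, P(line Y) ≈ 0.2427, P(line Z) ≈ 0.6408
After 'pass': normaliser = 0.45·0.1165 + 0.1·0.2427 + 0.45·0.6408; P(line X) ≈ 0.1436, P(line Y) ≈ 0.0665, P(line Z) ≈ 0.7899
After 'flag': normaliser = 0.55·0.1436 + 0.9·0.0665 + 0.55·0.7899; P(line X) ≈ 0.1378, P(line Y) ≈ 0.1044, P(line Z) ≈ 0.7579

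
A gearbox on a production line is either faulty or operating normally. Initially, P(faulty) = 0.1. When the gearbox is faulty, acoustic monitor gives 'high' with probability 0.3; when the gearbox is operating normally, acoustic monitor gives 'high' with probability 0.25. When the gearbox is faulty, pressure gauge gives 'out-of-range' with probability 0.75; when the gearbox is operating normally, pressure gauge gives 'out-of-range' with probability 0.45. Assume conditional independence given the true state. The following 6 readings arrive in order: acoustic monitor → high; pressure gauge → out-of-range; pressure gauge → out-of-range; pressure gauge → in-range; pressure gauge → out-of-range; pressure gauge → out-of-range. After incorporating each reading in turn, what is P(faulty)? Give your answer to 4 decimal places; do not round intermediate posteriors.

0.3186

After acoustic monitor='high': P(faulty) = 0.3·0.1000 / (0.3·0.1000 + 0.25·0.9000) ≈ 0.1176
After pressure gauge='out-of-range': P(faulty) = 0.75·0.1176 / (0.75·0.1176 + 0.45·0.8824) ≈ 0.1818
After pressure gauge='out-of-range': P(faulty) = 0.75·0.1818 / (0.75·0.1818 + 0.45·0.8182) ≈ 0.2703
After pressure gauge='in-range': P(faulty) = 0.25·0.2703 / (0.25·0.2703 + 0.55·0.7297) ≈ 0.1441
After pressure gauge='out-of-range': P(faulty) = 0.75·0.1441 / (0.75·0.1441 + 0.45·0.8559) ≈ 0.2191
After pressure gauge='out-of-range': P(faulty) = 0.75·0.2191 / (0.75·0.2191 + 0.45·0.7809) ≈ 0.3186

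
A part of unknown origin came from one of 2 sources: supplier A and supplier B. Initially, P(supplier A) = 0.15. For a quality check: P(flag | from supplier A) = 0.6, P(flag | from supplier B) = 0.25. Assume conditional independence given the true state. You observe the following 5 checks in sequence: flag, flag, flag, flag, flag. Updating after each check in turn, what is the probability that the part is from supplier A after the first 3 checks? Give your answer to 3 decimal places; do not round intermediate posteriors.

0.709

After 'flag': P(supplier A) = 0.6·0.1500 / (0.6·0.1500 + 0.25·0.8500) ≈ 0.2975
After 'flag': P(supplier A) = 0.6·0.2975 / (0.6·0.2975 + 0.25·0.7025) ≈ 0.5041
After 'flag': P(supplier A) = 0.6·0.5041 / (0.6·0.5041 + 0.25·0.4959) ≈ 0.7093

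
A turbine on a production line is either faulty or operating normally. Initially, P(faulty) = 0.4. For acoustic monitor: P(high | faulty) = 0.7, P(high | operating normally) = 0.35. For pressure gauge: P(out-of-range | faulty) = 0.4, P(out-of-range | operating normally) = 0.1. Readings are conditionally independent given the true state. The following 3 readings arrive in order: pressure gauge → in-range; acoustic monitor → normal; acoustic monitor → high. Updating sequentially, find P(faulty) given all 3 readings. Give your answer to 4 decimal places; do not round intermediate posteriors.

0.2909

Each posterior becomes the prior for the next update.
After pressure gauge='in-range': P(faulty) = 0.6·0.4000 / (0.6·0.4000 + 0.9·0.6000) ≈ 0.3077
After acoustic monitor='normal': P(faulty) = 0.3·0.3077 / (0.3·0.3077 + 0.65·0.6923) ≈ 0.1702
After acoustic monitor='high': P(faulty) = 0.7·0.1702 / (0.7·0.1702 + 0.35·0.8298) ≈ 0.2909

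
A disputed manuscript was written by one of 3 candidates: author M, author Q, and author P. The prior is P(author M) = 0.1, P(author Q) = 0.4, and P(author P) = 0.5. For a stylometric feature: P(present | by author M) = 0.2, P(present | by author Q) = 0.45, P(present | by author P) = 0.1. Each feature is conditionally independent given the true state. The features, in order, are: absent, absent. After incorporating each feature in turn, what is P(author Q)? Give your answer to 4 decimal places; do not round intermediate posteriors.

0.2051

After 'absent': normaliser = 0.8·0.1000 + 0.55·0.4000 + 0.9·0.5000; P(author M) ≈ 0.1067, P(author Q) ≈ 0.2933, P(author P) ≈ 0.6000
After 'absent': normaliser = 0.8·0.1067 + 0.55·0.2933 + 0.9·0.6000; P(author M) ≈ 0.1085, P(author Q) ≈ 0.2051, P(author P) ≈ 0.6864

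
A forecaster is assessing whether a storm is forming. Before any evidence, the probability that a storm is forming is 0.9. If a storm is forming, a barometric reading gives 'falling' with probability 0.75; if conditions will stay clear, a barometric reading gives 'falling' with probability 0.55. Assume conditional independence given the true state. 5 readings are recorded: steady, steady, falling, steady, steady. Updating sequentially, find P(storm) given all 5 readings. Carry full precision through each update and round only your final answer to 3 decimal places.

After 'steady': P(storm) = 0.25·0.9000 / (0.25·0.9000 + 0.45·0.1000) ≈ 0.8333
After 'steady': P(storm) = 0.25·0.8333 / (0.25·0.8333 + 0.45·0.1667) ≈ 0.7353
After 'falling': P(storm) = 0.75·0.7353 / (0.75·0.7353 + 0.55·0.2647) ≈ 0.7911
After 'steady': P(storm) = 0.25·0.7911 / (0.25·0.7911 + 0.45·0.2089) ≈ 0.6779
After 'steady': P(storm) = 0.25·0.6779 / (0.25·0.6779 + 0.45·0.3221) ≈ 0.5390

0.539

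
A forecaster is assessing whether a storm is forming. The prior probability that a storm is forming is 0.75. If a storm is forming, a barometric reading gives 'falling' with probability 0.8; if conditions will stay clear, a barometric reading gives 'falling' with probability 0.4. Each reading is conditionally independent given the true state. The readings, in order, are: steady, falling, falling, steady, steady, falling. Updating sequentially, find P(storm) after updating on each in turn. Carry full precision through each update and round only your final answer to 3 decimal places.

0.471

Each posterior becomes the prior for the next update.
After 'steady': P(storm) = 0.2·0.7500 / (0.2·0.7500 + 0.6·0.2500) ≈ 0.5000
After 'falling': P(storm) = 0.8·0.5000 / (0.8·0.5000 + 0.4·0.5000) ≈ 0.6667
After 'falling': P(storm) = 0.8·0.6667 / (0.8·0.6667 + 0.4·0.3333) ≈ 0.8000
After 'steady': P(storm) = 0.2·0.8000 / (0.2·0.8000 + 0.6·0.2000) ≈ 0.5714
After 'steady': P(storm) = 0.2·0.5714 / (0.2·0.5714 + 0.6·0.4286) ≈ 0.3077
After 'falling': P(storm) = 0.8·0.3077 / (0.8·0.3077 + 0.4·0.6923) ≈ 0.4706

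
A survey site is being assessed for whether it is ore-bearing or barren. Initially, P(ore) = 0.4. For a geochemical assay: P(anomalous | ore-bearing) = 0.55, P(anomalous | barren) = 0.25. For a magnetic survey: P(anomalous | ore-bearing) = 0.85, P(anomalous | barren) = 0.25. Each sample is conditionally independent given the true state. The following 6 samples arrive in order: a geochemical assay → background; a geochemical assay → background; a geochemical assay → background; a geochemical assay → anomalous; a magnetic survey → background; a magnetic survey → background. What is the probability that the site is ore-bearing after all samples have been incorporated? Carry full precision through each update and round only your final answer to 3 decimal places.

0.013

Each posterior becomes the prior for the next update.
After a geochemical assay='background': P(ore) = 0.45·0.4000 / (0.45·0.4000 + 0.75·0.6000) ≈ 0.2857
After a geochemical assay='background': P(ore) = 0.45·0.2857 / (0.45·0.2857 + 0.75·0.7143) ≈ 0.1935
After a geochemical assay='background': P(ore) = 0.45·0.1935 / (0.45·0.1935 + 0.75·0.8065) ≈ 0.1259
After a geochemical assay='anomalous': P(ore) = 0.55·0.1259 / (0.55·0.1259 + 0.25·0.8741) ≈ 0.2406
After a magnetic survey='background': P(ore) = 0.15·0.2406 / (0.15·0.2406 + 0.75·0.7594) ≈ 0.0596
After a magnetic survey='background': P(ore) = 0.15·0.0596 / (0.15·0.0596 + 0.75·0.9404) ≈ 0.0125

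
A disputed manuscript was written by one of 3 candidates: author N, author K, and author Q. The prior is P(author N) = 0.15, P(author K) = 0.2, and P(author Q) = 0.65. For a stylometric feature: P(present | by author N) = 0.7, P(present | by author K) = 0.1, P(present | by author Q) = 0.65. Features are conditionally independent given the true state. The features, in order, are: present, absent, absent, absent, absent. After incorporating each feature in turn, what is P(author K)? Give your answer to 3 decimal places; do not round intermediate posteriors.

Apply Bayes' rule sequentially, carrying P(author K) forward.
After 'present': normaliser = 0.7·0.1500 + 0.1·0.2000 + 0.65·0.6500; P(author N) ≈ 0.1918, P(author K) ≈ 0.0365, P(author Q) ≈ 0.7717
After 'absent': normaliser = 0.3·0.1918 + 0.9·0.0365 + 0.35·0.7717; P(author N) ≈ 0.1596, P(author K) ≈ 0.0912, P(author Q) ≈ 0.7492
After 'absent': normaliser = 0.3·0.1596 + 0.9·0.0912 + 0.35·0.7492; P(author N) ≈ 0.1221, P(author K) ≈ 0.2093, P(author Q) ≈ 0.6686
After 'absent': normaliser = 0.3·0.1221 + 0.9·0.2093 + 0.35·0.6686; P(author N) ≈ 0.0798, P(author K) ≈ 0.4104, P(author Q) ≈ 0.5098
After 'absent': normaliser = 0.3·0.0798 + 0.9·0.4104 + 0.35·0.5098; P(author N) ≈ 0.0419, P(author K) ≈ 0.6460, P(author Q) ≈ 0.3121

0.646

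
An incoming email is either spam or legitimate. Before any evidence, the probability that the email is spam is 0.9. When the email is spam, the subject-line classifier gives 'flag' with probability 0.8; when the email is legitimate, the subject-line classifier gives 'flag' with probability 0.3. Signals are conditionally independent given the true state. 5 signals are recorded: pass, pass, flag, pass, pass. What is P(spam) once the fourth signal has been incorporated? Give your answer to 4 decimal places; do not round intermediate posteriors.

After 'pass': P(spam) = 0.2·0.9000 / (0.2·0.9000 + 0.7·0.1000) ≈ 0.7200
After 'pass': P(spam) = 0.2·0.7200 / (0.2·0.7200 + 0.7·0.2800) ≈ 0.4235
After 'flag': P(spam) = 0.8·0.4235 / (0.8·0.4235 + 0.3·0.5765) ≈ 0.6621
After 'pass': P(spam) = 0.2·0.6621 / (0.2·0.6621 + 0.7·0.3379) ≈ 0.3589

0.3589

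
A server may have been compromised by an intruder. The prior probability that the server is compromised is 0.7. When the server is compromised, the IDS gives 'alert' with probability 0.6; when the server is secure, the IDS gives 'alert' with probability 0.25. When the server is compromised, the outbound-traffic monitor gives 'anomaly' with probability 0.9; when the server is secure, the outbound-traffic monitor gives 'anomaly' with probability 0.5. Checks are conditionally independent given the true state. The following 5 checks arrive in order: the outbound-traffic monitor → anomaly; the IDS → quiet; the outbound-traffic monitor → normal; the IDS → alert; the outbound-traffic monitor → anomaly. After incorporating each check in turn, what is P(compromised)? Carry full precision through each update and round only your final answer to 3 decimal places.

After the outbound-traffic monitor='anomaly': P(compromised) = 0.9·0.7000 / (0.9·0.7000 + 0.5·0.3000) ≈ 0.8077
After the IDS='quiet': P(compromised) = 0.4·0.8077 / (0.4·0.8077 + 0.75·0.1923) ≈ 0.6914
After the outbound-traffic monitor='normal': P(compromised) = 0.1·0.6914 / (0.1·0.6914 + 0.5·0.3086) ≈ 0.3094
After the IDS='alert': P(compromised) = 0.6·0.3094 / (0.6·0.3094 + 0.25·0.6906) ≈ 0.5181
After the outbound-traffic monitor='anomaly': P(compromised) = 0.9·0.5181 / (0.9·0.5181 + 0.5·0.4819) ≈ 0.6593

0.659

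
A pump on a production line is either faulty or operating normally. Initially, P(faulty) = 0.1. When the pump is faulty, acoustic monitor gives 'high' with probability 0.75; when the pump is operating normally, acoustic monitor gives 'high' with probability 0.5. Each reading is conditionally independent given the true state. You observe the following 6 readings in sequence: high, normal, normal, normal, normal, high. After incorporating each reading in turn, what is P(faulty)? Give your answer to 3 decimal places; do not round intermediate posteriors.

After 'high': P(faulty) = 0.75·0.1000 / (0.75·0.1000 + 0.5·0.9000) ≈ 0.1429
After 'normal': P(faulty) = 0.25·0.1429 / (0.25·0.1429 + 0.5·0.8571) ≈ 0.0769
After 'normal': P(faulty) = 0.25·0.0769 / (0.25·0.0769 + 0.5·0.9231) ≈ 0.0400
After 'normal': P(faulty) = 0.25·0.0400 / (0.25·0.0400 + 0.5·0.9600) ≈ 0.0204
After 'normal': P(faulty) = 0.25·0.0204 / (0.25·0.0204 + 0.5·0.9796) ≈ 0.0103
After 'high': P(faulty) = 0.75·0.0103 / (0.75·0.0103 + 0.5·0.9897) ≈ 0.0154

0.015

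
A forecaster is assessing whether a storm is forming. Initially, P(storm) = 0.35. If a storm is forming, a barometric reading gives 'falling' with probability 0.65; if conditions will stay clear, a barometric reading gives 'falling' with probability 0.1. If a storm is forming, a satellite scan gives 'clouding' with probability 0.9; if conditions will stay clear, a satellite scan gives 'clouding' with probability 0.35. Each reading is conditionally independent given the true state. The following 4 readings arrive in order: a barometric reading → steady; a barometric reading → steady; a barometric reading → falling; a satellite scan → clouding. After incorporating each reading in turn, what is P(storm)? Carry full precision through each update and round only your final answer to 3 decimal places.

After a barometric reading='steady': P(storm) = 0.35·0.3500 / (0.35·0.3500 + 0.9·0.6500) ≈ 0.1731
After a barometric reading='steady': P(storm) = 0.35·0.1731 / (0.35·0.1731 + 0.9·0.8269) ≈ 0.0753
After a barometric reading='falling': P(storm) = 0.65·0.0753 / (0.65·0.0753 + 0.1·0.9247) ≈ 0.3461
After a satellite scan='clouding': P(storm) = 0.9·0.3461 / (0.9·0.3461 + 0.35·0.6539) ≈ 0.5765

0.576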